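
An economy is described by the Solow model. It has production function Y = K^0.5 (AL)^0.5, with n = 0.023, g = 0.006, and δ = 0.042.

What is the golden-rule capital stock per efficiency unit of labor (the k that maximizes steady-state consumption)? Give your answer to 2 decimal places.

The golden rule sets f'(k) = n + g + δ, i.e. α·k^(α−1) = n + g + δ.
So k^(1−α) = α / (n + g + δ) = 0.5 / 0.071 = 7.0423.
k_gold = 7.0423^(1/0.5) ≈ 49.5940

k_gold ≈ 49.59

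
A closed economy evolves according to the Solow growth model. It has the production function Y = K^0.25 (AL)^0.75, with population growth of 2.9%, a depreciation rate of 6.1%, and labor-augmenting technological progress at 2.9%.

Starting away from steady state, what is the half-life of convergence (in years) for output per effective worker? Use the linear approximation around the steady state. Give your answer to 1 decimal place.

about 7.8 years

Near the steady state the convergence rate is λ = (1 − α)(n + g + δ).
λ = (1 − 0.25) × 0.119 = 0.75 × 0.119 = 0.08925
Half-life = ln 2 / λ = 0.6931 / 0.08925 ≈ 7.77 years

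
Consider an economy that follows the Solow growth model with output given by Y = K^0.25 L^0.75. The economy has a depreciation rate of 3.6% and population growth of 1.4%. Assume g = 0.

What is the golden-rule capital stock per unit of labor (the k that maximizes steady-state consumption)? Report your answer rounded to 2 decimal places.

The golden rule sets f'(k) = n + δ, i.e. α·k^(α−1) = n + δ.
So k^(1−α) = α / (n + δ) = 0.25 / 0.050 = 5.0000.
k_gold = 5.0000^(1/0.75) ≈ 8.5499

k_gold ≈ 8.55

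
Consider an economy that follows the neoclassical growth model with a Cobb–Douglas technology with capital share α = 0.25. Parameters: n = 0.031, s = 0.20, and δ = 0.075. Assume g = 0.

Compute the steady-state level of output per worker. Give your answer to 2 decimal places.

y* = 1.24

At the steady state, Δk = 0, so s·k^α = (n + δ)·k.
Rearranging, k^(1−α) = s / (n + δ).
k^0.75 = 0.20 / (0.031 + 0.075) = 0.20 / 0.106 = 1.8868
k* = 1.8868^(1/0.75) ≈ 2.3315
y* = (k*)^α = 2.3315^0.25 ≈ 1.2357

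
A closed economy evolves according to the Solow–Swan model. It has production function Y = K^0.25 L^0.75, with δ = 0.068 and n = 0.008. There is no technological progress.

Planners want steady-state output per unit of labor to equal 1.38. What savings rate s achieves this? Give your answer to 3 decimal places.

In steady state, investment equals break-even investment: s·k^α = (n + δ)·k.
Since y* = [s/(n + δ)]^(α/(1−α)), we have s/(n + δ) = (y*)^((1−α)/α) = 1.38^3 = 2.6281.
Therefore s = 2.6281 × (n + δ) = 2.6281 × 0.076 = 0.1997.

s ≈ 0.200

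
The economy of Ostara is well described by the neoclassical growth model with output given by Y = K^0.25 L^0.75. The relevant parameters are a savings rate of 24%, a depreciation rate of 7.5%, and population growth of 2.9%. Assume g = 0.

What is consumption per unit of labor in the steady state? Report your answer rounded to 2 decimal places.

c* = 1.00

At the steady state, Δk = 0, so s·k^α = (n + δ)·k.
Dividing both sides by k: k^(1−α) = s / (n + δ).
k^0.75 = 0.24 / (0.029 + 0.075) = 0.24 / 0.104 = 2.3077
k* = 2.3077^(1/0.75) ≈ 3.0496
y* = (k*)^α = 3.0496^0.25 ≈ 1.3215
c* = (1 − s)·y* = (1 − 0.24) × 1.3215 ≈ 1.0043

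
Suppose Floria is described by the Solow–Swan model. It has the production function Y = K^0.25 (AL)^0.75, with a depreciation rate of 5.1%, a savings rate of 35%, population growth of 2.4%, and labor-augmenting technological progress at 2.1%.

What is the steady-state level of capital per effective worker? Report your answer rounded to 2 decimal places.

At the steady state, Δk = 0, so s·k^α = (n + g + δ)·k.
Dividing both sides by k: k^(1−α) = s / (n + g + δ).
k^0.75 = 0.35 / (0.024 + 0.021 + 0.051) = 0.35 / 0.096 = 3.6458
k* = 3.6458^(1/0.75) ≈ 5.6112

k* = 5.61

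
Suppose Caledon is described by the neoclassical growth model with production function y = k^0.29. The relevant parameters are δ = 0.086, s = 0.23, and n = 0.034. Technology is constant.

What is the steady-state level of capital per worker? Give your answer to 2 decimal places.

k* ≈ 2.50

In steady state, investment equals break-even investment: s·k^α = (n + δ)·k.
Dividing both sides by k: k^(1−α) = s / (n + δ).
k^0.71 = 0.23 / (0.034 + 0.086) = 0.23 / 0.120 = 1.9167
k* = 1.9167^(1/0.71) ≈ 2.5001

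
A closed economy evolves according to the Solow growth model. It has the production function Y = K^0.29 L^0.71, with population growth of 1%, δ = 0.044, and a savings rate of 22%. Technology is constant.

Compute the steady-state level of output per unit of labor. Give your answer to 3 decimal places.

y* = 1.775

At the steady state, Δk = 0, so s·k^α = (n + δ)·k.
Dividing both sides by k: k^(1−α) = s / (n + δ).
k^0.71 = 0.22 / (0.010 + 0.044) = 0.22 / 0.054 = 4.0741
k* = 4.0741^(1/0.71) ≈ 7.2310
y* = (k*)^α = 7.2310^0.29 ≈ 1.7749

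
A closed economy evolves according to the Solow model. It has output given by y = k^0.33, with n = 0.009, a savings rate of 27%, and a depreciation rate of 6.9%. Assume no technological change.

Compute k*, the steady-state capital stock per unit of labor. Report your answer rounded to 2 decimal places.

In steady state, investment equals break-even investment: s·k^α = (n + δ)·k.
Dividing both sides by k: k^(1−α) = s / (n + δ).
k^0.67 = 0.27 / (0.009 + 0.069) = 0.27 / 0.078 = 3.4615
k* = 3.4615^(1/0.67) ≈ 6.3808

k* ≈ 6.38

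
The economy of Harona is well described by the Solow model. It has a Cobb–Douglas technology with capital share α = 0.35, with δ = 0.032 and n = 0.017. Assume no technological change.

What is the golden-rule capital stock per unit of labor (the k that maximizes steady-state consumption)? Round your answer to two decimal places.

The golden rule sets f'(k) = n + δ, i.e. α·k^(α−1) = n + δ.
So k^(1−α) = α / (n + δ) = 0.35 / 0.049 = 7.1429.
k_gold = 7.1429^(1/0.65) ≈ 20.5899

k_gold ≈ 20.59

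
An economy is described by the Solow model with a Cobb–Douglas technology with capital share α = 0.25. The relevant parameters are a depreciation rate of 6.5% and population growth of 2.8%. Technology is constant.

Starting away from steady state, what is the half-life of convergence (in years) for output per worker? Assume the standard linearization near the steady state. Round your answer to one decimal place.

Near the steady state the convergence rate is λ = (1 − α)(n + δ).
λ = (1 − 0.25) × 0.093 = 0.75 × 0.093 = 0.06975
Half-life = ln 2 / λ = 0.6931 / 0.06975 ≈ 9.94 years

t_½ ≈ 9.9 years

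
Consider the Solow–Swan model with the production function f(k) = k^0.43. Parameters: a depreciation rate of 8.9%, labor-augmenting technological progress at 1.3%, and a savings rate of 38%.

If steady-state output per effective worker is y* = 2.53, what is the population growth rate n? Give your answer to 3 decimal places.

n ≈ 0.009

At the steady state, Δk = 0, so s·k^α = (n + g + δ)·k.
Since y* = [s/(n + g + δ)]^(α/(1−α)), we have s/(n + g + δ) = (y*)^((1−α)/α) = 2.53^1.3256 = 3.4228.
Therefore n + g + δ = s / 3.4228 = 0.38 / 3.4228 = 0.1110, so n = 0.1110 − 0.102 = 0.0090.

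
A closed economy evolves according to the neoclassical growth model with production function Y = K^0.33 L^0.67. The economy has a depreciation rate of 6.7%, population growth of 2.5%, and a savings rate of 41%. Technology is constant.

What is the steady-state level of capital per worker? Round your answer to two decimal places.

k* = 9.30

At the steady state, Δk = 0, so s·k^α = (n + δ)·k.
Rearranging, k^(1−α) = s / (n + δ).
k^0.67 = 0.41 / (0.025 + 0.067) = 0.41 / 0.092 = 4.4565
k* = 4.4565^(1/0.67) ≈ 9.3035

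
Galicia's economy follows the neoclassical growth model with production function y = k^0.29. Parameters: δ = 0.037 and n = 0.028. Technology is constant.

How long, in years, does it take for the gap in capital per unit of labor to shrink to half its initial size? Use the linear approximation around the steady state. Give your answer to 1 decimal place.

Near the steady state the convergence rate is λ = (1 − α)(n + δ).
λ = (1 − 0.29) × 0.065 = 0.71 × 0.065 = 0.04615
Half-life = ln 2 / λ = 0.6931 / 0.04615 ≈ 15.02 years

about 15.0 years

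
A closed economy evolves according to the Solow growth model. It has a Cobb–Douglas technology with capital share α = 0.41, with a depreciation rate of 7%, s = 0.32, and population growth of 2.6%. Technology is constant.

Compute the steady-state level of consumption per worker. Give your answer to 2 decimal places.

c* ≈ 1.57

At the steady state, Δk = 0, so s·k^α = (n + δ)·k.
Dividing both sides by k: k^(1−α) = s / (n + δ).
k^0.59 = 0.32 / (0.026 + 0.070) = 0.32 / 0.096 = 3.3333
k* = 3.3333^(1/0.59) ≈ 7.6953
y* = (k*)^α = 7.6953^0.41 ≈ 2.3086
c* = (1 − s)·y* = (1 − 0.32) × 2.3086 ≈ 1.5698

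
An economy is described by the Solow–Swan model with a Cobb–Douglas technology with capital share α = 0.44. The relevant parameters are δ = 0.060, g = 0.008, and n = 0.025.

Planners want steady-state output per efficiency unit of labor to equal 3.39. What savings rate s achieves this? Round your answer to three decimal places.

Steady state requires s·f(k) = (n + g + δ)·k, i.e. s·k^α = (n + g + δ)·k.
Since y* = [s/(n + g + δ)]^(α/(1−α)), we have s/(n + g + δ) = (y*)^((1−α)/α) = 3.39^1.2727 = 4.7292.
Therefore s = 4.7292 × (n + g + δ) = 4.7292 × 0.093 = 0.4398.

s ≈ 0.440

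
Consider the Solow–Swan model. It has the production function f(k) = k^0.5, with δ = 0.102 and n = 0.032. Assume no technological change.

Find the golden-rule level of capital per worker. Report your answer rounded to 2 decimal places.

The golden rule sets f'(k) = n + δ, i.e. α·k^(α−1) = n + δ.
So k^(1−α) = α / (n + δ) = 0.5 / 0.134 = 3.7313.
k_gold = 3.7313^(1/0.5) ≈ 13.9226

k_gold ≈ 13.92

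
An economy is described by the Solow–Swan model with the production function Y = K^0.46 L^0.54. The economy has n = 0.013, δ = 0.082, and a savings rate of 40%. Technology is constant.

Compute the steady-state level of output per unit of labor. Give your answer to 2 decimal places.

Steady state requires s·f(k) = (n + δ)·k, i.e. s·k^α = (n + δ)·k.
Rearranging, k^(1−α) = s / (n + δ).
k^0.54 = 0.40 / (0.013 + 0.082) = 0.40 / 0.095 = 4.2105
k* = 4.2105^(1/0.54) ≈ 14.3276
y* = (k*)^α = 14.3276^0.46 ≈ 3.4028

y* ≈ 3.40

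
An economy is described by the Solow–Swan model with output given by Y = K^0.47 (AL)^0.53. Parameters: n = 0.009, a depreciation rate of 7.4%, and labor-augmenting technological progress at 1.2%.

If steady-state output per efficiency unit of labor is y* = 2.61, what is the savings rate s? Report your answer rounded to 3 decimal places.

In steady state, investment equals break-even investment: s·k^α = (n + g + δ)·k.
Since y* = [s/(n + g + δ)]^(α/(1−α)), we have s/(n + g + δ) = (y*)^((1−α)/α) = 2.61^1.1277 = 2.9502.
Therefore s = 2.9502 × (n + g + δ) = 2.9502 × 0.095 = 0.2803.

s ≈ 0.280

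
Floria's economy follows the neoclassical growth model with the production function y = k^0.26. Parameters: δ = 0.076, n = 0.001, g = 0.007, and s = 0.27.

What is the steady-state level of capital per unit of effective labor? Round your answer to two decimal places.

k* ≈ 4.84

In steady state, investment equals break-even investment: s·k^α = (n + g + δ)·k.
Dividing both sides by k: k^(1−α) = s / (n + g + δ).
k^0.74 = 0.27 / (0.001 + 0.007 + 0.076) = 0.27 / 0.084 = 3.2143
k* = 3.2143^(1/0.74) ≈ 4.8445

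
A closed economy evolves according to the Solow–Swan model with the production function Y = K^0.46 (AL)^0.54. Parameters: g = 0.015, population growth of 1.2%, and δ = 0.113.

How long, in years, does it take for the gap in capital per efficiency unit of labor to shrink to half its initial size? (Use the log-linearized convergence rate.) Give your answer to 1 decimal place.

about 9.2 years

Near the steady state the convergence rate is λ = (1 − α)(n + g + δ).
λ = (1 − 0.46) × 0.140 = 0.54 × 0.140 = 0.0756
Half-life = ln 2 / λ = 0.6931 / 0.0756 ≈ 9.17 years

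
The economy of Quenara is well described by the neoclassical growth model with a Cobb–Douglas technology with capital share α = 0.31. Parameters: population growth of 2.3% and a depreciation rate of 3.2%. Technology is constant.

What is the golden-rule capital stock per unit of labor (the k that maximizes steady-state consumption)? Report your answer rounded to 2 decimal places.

The golden rule sets f'(k) = n + δ, i.e. α·k^(α−1) = n + δ.
So k^(1−α) = α / (n + δ) = 0.31 / 0.055 = 5.6364.
k_gold = 5.6364^(1/0.69) ≈ 12.2577

k_gold ≈ 12.26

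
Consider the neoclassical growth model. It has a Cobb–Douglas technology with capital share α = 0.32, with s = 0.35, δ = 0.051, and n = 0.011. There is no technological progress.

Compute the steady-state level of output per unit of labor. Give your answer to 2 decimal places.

At the steady state, Δk = 0, so s·k^α = (n + δ)·k.
Dividing both sides by k: k^(1−α) = s / (n + δ).
k^0.68 = 0.35 / (0.011 + 0.051) = 0.35 / 0.062 = 5.6452
k* = 5.6452^(1/0.68) ≈ 12.7471
y* = (k*)^α = 12.7471^0.32 ≈ 2.2580

y* ≈ 2.26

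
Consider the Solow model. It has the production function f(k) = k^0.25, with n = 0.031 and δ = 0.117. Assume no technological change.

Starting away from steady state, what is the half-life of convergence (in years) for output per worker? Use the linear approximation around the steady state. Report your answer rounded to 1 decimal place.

Near the steady state the convergence rate is λ = (1 − α)(n + δ).
λ = (1 − 0.25) × 0.148 = 0.75 × 0.148 = 0.1110
Half-life = ln 2 / λ = 0.6931 / 0.1110 ≈ 6.24 years

half-life ≈ 6.2 years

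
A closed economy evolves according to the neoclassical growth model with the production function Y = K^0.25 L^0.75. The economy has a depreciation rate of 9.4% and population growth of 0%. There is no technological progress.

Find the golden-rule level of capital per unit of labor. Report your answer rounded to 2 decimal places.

The golden rule sets f'(k) = n + δ, i.e. α·k^(α−1) = n + δ.
So k^(1−α) = α / (n + δ) = 0.25 / 0.094 = 2.6596.
k_gold = 2.6596^(1/0.75) ≈ 3.6849

k_gold ≈ 3.68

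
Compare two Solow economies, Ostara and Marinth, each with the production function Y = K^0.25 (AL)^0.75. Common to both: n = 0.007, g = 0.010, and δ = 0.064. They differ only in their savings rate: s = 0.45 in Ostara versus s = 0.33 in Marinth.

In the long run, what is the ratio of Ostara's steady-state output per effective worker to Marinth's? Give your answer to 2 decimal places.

Steady-state y* = [s/(n + g + δ)]^(α/(1−α)), so the ratio is [ (s_O/(n + g + δ)_O) / (s_M/(n + g + δ)_M) ]^0.3333.
s_O/(n + g + δ)_O = 0.45/0.081 = 5.5556; s_M/(n + g + δ)_M = 0.33/0.081 = 4.0741.
Ratio = (5.5556/4.0741)^0.3333 = 1.3636^0.3333 ≈ 1.1089

ratio ≈ 1.11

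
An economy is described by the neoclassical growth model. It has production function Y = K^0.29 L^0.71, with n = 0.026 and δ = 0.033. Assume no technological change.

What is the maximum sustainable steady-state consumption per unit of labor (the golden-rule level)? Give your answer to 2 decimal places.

At the golden rule, f'(k) = n + δ, so α·k^(α−1) = n + δ and k_gold = (α/(n + δ))^(1/(1−α)).
k_gold = (0.29/0.059)^(1/0.71) = 4.9153^1.4085 ≈ 9.4199
c_gold = f(k_gold) − (n + δ)·k_gold = 1.9163 − 0.059×9.4199 ≈ 1.3605

c_gold ≈ 1.36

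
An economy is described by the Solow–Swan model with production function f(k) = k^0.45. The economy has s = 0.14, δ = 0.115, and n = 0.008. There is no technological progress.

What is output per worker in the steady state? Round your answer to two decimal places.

y* = 1.11

At the steady state, Δk = 0, so s·k^α = (n + δ)·k.
Dividing both sides by k: k^(1−α) = s / (n + δ).
k^0.55 = 0.14 / (0.008 + 0.115) = 0.14 / 0.123 = 1.1382
k* = 1.1382^(1/0.55) ≈ 1.2654
y* = (k*)^α = 1.2654^0.45 ≈ 1.1117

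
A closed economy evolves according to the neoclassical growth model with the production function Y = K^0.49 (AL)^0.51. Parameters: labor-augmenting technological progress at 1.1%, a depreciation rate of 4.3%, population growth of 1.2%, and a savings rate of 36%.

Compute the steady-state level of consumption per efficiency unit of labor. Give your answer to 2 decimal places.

Steady state requires s·f(k) = (n + g + δ)·k, i.e. s·k^α = (n + g + δ)·k.
Rearranging, k^(1−α) = s / (n + g + δ).
k^0.51 = 0.36 / (0.012 + 0.011 + 0.043) = 0.36 / 0.066 = 5.4545
k* = 5.4545^(1/0.51) ≈ 27.8367
y* = (k*)^α = 27.8367^0.49 ≈ 5.1034
c* = (1 − s)·y* = (1 − 0.36) × 5.1034 ≈ 3.2662

c* = 3.27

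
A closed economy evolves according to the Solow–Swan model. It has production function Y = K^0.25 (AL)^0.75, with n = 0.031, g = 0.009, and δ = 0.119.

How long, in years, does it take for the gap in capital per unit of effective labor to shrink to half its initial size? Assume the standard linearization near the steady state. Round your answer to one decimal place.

half-life ≈ 5.8 years

Near the steady state the convergence rate is λ = (1 − α)(n + g + δ).
λ = (1 − 0.25) × 0.159 = 0.75 × 0.159 = 0.11925
Half-life = ln 2 / λ = 0.6931 / 0.11925 ≈ 5.81 years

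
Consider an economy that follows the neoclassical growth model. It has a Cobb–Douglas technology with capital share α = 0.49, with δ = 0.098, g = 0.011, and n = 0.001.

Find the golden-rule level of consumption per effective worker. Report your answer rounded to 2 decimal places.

c_gold ≈ 2.14

At the golden rule, f'(k) = n + g + δ, so α·k^(α−1) = n + g + δ and k_gold = (α/(n + g + δ))^(1/(1−α)).
k_gold = (0.49/0.110)^(1/0.51) = 4.4545^1.9608 ≈ 18.7139
c_gold = f(k_gold) − (n + g + δ)·k_gold = 4.2011 − 0.110×18.7139 ≈ 2.1426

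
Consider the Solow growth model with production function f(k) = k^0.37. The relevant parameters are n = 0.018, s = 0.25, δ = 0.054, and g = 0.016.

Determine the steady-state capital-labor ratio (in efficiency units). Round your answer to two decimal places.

k* ≈ 5.25

In steady state, investment equals break-even investment: s·k^α = (n + g + δ)·k.
Rearranging, k^(1−α) = s / (n + g + δ).
k^0.63 = 0.25 / (0.018 + 0.016 + 0.054) = 0.25 / 0.088 = 2.8409
k* = 2.8409^(1/0.63) ≈ 5.2453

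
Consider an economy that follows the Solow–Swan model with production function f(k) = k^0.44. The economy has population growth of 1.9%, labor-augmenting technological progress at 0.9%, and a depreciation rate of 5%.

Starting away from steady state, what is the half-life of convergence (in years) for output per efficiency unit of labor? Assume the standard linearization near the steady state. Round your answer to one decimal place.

half-life ≈ 15.9 years

Near the steady state the convergence rate is λ = (1 − α)(n + g + δ).
λ = (1 − 0.44) × 0.078 = 0.56 × 0.078 = 0.04368
Half-life = ln 2 / λ = 0.6931 / 0.04368 ≈ 15.87 years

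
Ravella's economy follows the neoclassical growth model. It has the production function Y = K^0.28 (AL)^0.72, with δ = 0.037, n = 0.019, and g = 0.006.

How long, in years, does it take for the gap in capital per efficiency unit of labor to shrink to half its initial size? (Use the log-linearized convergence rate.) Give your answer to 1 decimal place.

t_½ ≈ 15.5 years

Near the steady state the convergence rate is λ = (1 − α)(n + g + δ).
λ = (1 − 0.28) × 0.062 = 0.72 × 0.062 = 0.04464
Half-life = ln 2 / λ = 0.6931 / 0.04464 ≈ 15.53 years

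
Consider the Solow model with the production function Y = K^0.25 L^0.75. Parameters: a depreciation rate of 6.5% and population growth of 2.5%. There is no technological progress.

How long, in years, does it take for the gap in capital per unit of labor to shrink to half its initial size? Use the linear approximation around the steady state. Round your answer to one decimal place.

Near the steady state the convergence rate is λ = (1 − α)(n + δ).
λ = (1 − 0.25) × 0.090 = 0.75 × 0.090 = 0.0675
Half-life = ln 2 / λ = 0.6931 / 0.0675 ≈ 10.27 years

t_½ ≈ 10.3 years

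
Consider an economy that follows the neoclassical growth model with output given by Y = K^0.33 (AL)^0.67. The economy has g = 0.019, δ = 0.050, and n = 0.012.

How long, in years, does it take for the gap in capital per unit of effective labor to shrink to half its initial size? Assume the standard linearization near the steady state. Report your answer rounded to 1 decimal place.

t_½ ≈ 12.8 years

Near the steady state the convergence rate is λ = (1 − α)(n + g + δ).
λ = (1 − 0.33) × 0.081 = 0.67 × 0.081 = 0.05427
Half-life = ln 2 / λ = 0.6931 / 0.05427 ≈ 12.77 years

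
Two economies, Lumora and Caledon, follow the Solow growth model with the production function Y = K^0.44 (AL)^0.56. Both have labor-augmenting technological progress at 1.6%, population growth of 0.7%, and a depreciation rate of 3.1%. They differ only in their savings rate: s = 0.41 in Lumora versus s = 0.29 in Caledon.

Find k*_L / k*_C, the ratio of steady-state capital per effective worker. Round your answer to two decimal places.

ratio ≈ 1.86

Steady-state k* = [s/(n + g + δ)]^(1/(1−α)), so the ratio is [ (s_L/(n + g + δ)_L) / (s_C/(n + g + δ)_C) ]^1.7857.
s_L/(n + g + δ)_L = 0.41/0.054 = 7.5926; s_C/(n + g + δ)_C = 0.29/0.054 = 5.3704.
Ratio = (7.5926/5.3704)^1.7857 = 1.4138^1.7857 ≈ 1.8559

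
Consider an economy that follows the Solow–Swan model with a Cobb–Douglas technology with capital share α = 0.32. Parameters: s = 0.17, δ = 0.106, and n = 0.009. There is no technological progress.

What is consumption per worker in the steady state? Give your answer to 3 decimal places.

In steady state, investment equals break-even investment: s·k^α = (n + δ)·k.
Dividing both sides by k: k^(1−α) = s / (n + δ).
k^0.68 = 0.17 / (0.009 + 0.106) = 0.17 / 0.115 = 1.4783
k* = 1.4783^(1/0.68) ≈ 1.7769
y* = (k*)^α = 1.7769^0.32 ≈ 1.2020
c* = (1 − s)·y* = (1 − 0.17) × 1.2020 ≈ 0.9977

c* ≈ 0.998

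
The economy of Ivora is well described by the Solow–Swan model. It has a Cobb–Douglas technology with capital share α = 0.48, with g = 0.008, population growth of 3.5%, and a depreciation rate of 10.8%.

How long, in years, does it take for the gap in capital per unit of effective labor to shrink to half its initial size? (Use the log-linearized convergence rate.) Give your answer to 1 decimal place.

Near the steady state the convergence rate is λ = (1 − α)(n + g + δ).
λ = (1 − 0.48) × 0.151 = 0.52 × 0.151 = 0.07852
Half-life = ln 2 / λ = 0.6931 / 0.07852 ≈ 8.83 years

about 8.8 years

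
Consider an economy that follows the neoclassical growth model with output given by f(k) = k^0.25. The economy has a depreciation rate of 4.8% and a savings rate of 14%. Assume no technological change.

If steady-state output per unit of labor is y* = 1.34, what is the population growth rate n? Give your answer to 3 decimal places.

n ≈ 0.010

Steady state requires s·f(k) = (n + δ)·k, i.e. s·k^α = (n + δ)·k.
Since y* = [s/(n + δ)]^(α/(1−α)), we have s/(n + δ) = (y*)^((1−α)/α) = 1.34^3 = 2.4061.
Therefore n + δ = s / 2.4061 = 0.14 / 2.4061 = 0.0582, so n = 0.0582 − 0.048 = 0.0102.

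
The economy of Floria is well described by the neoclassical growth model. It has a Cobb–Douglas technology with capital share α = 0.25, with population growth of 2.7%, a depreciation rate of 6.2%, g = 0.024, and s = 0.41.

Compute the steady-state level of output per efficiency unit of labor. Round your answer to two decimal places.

y* = 1.54

Steady state requires s·f(k) = (n + g + δ)·k, i.e. s·k^α = (n + g + δ)·k.
Dividing both sides by k: k^(1−α) = s / (n + g + δ).
k^0.75 = 0.41 / (0.027 + 0.024 + 0.062) = 0.41 / 0.113 = 3.6283
k* = 3.6283^(1/0.75) ≈ 5.5753
y* = (k*)^α = 5.5753^0.25 ≈ 1.5366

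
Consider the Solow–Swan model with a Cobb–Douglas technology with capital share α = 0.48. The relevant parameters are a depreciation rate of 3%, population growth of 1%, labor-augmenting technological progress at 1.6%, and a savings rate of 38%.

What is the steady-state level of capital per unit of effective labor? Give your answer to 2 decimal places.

At the steady state, Δk = 0, so s·k^α = (n + g + δ)·k.
Rearranging, k^(1−α) = s / (n + g + δ).
k^0.52 = 0.38 / (0.010 + 0.016 + 0.030) = 0.38 / 0.056 = 6.7857
k* = 6.7857^(1/0.52) ≈ 39.7393

k* = 39.74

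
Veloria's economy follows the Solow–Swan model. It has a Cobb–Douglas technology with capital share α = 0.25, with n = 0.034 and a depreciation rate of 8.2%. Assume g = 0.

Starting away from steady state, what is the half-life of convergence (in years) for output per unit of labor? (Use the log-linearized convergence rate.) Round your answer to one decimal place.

about 8.0 years

Near the steady state the convergence rate is λ = (1 − α)(n + δ).
λ = (1 − 0.25) × 0.116 = 0.75 × 0.116 = 0.0870
Half-life = ln 2 / λ = 0.6931 / 0.0870 ≈ 7.97 years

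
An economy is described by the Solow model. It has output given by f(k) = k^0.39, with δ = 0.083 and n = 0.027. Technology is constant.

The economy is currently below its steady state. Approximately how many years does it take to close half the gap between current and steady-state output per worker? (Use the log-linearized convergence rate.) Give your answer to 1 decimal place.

half-life ≈ 10.3 years

Near the steady state the convergence rate is λ = (1 − α)(n + δ).
λ = (1 − 0.39) × 0.110 = 0.61 × 0.110 = 0.0671
Half-life = ln 2 / λ = 0.6931 / 0.0671 ≈ 10.33 years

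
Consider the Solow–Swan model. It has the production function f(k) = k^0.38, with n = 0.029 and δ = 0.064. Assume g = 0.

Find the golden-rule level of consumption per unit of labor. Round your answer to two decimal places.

c_gold ≈ 1.47

At the golden rule, f'(k) = n + δ, so α·k^(α−1) = n + δ and k_gold = (α/(n + δ))^(1/(1−α)).
k_gold = (0.38/0.093)^(1/0.62) = 4.0860^1.6129 ≈ 9.6820
c_gold = f(k_gold) − (n + δ)·k_gold = 2.3696 − 0.093×9.6820 ≈ 1.4692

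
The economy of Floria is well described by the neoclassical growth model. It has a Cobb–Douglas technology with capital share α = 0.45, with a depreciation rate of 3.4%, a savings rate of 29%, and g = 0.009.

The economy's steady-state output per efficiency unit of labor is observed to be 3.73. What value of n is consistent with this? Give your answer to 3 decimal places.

At the steady state, Δk = 0, so s·k^α = (n + g + δ)·k.
Since y* = [s/(n + g + δ)]^(α/(1−α)), we have s/(n + g + δ) = (y*)^((1−α)/α) = 3.73^1.2222 = 4.9974.
Therefore n + g + δ = s / 4.9974 = 0.29 / 4.9974 = 0.0580, so n = 0.0580 − 0.043 = 0.0150.

n ≈ 0.015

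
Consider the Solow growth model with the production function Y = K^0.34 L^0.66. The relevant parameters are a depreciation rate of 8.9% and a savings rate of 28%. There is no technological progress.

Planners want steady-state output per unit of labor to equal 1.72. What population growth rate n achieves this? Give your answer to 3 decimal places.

At the steady state, Δk = 0, so s·k^α = (n + δ)·k.
Since y* = [s/(n + δ)]^(α/(1−α)), we have s/(n + δ) = (y*)^((1−α)/α) = 1.72^1.9412 = 2.8655.
Therefore n + δ = s / 2.8655 = 0.28 / 2.8655 = 0.0977, so n = 0.0977 − 0.089 = 0.0087.

n ≈ 0.009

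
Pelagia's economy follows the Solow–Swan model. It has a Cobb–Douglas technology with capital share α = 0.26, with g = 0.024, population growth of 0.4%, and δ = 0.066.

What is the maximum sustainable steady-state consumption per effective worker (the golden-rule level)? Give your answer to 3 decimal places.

At the golden rule, f'(k) = n + g + δ, so α·k^(α−1) = n + g + δ and k_gold = (α/(n + g + δ))^(1/(1−α)).
k_gold = (0.26/0.094)^(1/0.74) = 2.7660^1.3514 ≈ 3.9547
c_gold = f(k_gold) − (n + g + δ)·k_gold = 1.4297 − 0.094×3.9547 ≈ 1.0580

c_gold ≈ 1.058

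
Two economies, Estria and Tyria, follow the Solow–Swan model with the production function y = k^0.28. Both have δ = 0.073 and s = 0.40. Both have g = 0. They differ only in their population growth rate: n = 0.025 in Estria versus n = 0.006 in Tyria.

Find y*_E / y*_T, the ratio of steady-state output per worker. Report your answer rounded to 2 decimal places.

Steady-state y* = [s/(n + δ)]^(α/(1−α)), so the ratio is [ (s_E/(n + δ)_E) / (s_T/(n + δ)_T) ]^0.3889.
s_E/(n + δ)_E = 0.40/0.098 = 4.0816; s_T/(n + δ)_T = 0.40/0.079 = 5.0633.
Ratio = (4.0816/5.0633)^0.3889 = 0.8061^0.3889 ≈ 0.9196

ratio ≈ 0.92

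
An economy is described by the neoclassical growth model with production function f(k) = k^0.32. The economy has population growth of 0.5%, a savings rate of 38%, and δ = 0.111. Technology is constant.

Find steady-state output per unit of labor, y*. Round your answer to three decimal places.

In steady state, investment equals break-even investment: s·k^α = (n + δ)·k.
Dividing both sides by k: k^(1−α) = s / (n + δ).
k^0.68 = 0.38 / (0.005 + 0.111) = 0.38 / 0.116 = 3.2759
k* = 3.2759^(1/0.68) ≈ 5.7258
y* = (k*)^α = 5.7258^0.32 ≈ 1.7479

y* = 1.748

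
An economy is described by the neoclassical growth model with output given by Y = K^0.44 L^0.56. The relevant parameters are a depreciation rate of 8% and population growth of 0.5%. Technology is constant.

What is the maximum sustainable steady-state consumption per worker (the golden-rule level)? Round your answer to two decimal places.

At the golden rule, f'(k) = n + δ, so α·k^(α−1) = n + δ and k_gold = (α/(n + δ))^(1/(1−α)).
k_gold = (0.44/0.085)^(1/0.56) = 5.1765^1.7857 ≈ 18.8389
c_gold = f(k_gold) − (n + δ)·k_gold = 3.6394 − 0.085×18.8389 ≈ 2.0381

c_gold ≈ 2.04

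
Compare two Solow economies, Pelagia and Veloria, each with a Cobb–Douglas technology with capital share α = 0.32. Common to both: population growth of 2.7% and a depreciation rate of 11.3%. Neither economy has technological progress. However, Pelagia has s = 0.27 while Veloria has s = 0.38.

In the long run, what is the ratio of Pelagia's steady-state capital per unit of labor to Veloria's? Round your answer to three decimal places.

Steady-state k* = [s/(n + δ)]^(1/(1−α)), so the ratio is [ (s_P/(n + δ)_P) / (s_V/(n + δ)_V) ]^1.4706.
s_P/(n + δ)_P = 0.27/0.140 = 1.9286; s_V/(n + δ)_V = 0.38/0.140 = 2.7143.
Ratio = (1.9286/2.7143)^1.4706 = 0.7105^1.4706 ≈ 0.6049

ratio ≈ 0.605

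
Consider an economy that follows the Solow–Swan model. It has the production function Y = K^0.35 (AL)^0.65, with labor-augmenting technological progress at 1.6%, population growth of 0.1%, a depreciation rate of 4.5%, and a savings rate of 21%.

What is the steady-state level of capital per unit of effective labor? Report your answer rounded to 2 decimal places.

k* ≈ 6.53

Steady state requires s·f(k) = (n + g + δ)·k, i.e. s·k^α = (n + g + δ)·k.
Dividing both sides by k: k^(1−α) = s / (n + g + δ).
k^0.65 = 0.21 / (0.001 + 0.016 + 0.045) = 0.21 / 0.062 = 3.3871
k* = 3.3871^(1/0.65) ≈ 6.5331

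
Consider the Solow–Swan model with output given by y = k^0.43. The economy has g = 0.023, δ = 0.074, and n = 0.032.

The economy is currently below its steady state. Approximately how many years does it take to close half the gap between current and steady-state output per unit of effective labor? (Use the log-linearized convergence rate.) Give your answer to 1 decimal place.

Near the steady state the convergence rate is λ = (1 − α)(n + g + δ).
λ = (1 − 0.43) × 0.129 = 0.57 × 0.129 = 0.07353
Half-life = ln 2 / λ = 0.6931 / 0.07353 ≈ 9.43 years

t_½ ≈ 9.4 years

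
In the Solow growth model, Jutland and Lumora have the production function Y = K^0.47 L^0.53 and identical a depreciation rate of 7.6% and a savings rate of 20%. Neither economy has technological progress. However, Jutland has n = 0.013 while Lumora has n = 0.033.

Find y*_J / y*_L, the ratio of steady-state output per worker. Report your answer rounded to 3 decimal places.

y*_J / y*_L ≈ 1.197

Steady-state y* = [s/(n + δ)]^(α/(1−α)), so the ratio is [ (s_J/(n + δ)_J) / (s_L/(n + δ)_L) ]^0.8868.
s_J/(n + δ)_J = 0.20/0.089 = 2.2472; s_L/(n + δ)_L = 0.20/0.109 = 1.8349.
Ratio = (2.2472/1.8349)^0.8868 = 1.2247^0.8868 ≈ 1.1969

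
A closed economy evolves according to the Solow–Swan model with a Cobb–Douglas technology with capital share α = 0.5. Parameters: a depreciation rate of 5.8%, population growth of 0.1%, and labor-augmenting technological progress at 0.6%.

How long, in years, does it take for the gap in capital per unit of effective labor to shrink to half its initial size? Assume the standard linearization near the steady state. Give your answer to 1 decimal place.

Near the steady state the convergence rate is λ = (1 − α)(n + g + δ).
λ = (1 − 0.5) × 0.065 = 0.5 × 0.065 = 0.0325
Half-life = ln 2 / λ = 0.6931 / 0.0325 ≈ 21.33 years

about 21.3 years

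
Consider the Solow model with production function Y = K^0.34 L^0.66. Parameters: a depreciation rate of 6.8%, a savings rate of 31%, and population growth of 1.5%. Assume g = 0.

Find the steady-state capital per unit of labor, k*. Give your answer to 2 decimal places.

k* ≈ 7.36

In steady state, investment equals break-even investment: s·k^α = (n + δ)·k.
Dividing both sides by k: k^(1−α) = s / (n + δ).
k^0.66 = 0.31 / (0.015 + 0.068) = 0.31 / 0.083 = 3.7349
k* = 3.7349^(1/0.66) ≈ 7.3636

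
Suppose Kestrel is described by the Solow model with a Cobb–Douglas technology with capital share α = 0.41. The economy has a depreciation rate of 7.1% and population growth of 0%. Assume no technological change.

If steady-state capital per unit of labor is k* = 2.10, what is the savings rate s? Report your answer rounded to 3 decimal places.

At the steady state, Δk = 0, so s·k^α = (n + δ)·k.
So s / (n + δ) = (k*)^(1−α) = 2.10^0.59 = 1.5492.
Therefore s = 1.5492 × (n + δ) = 1.5492 × 0.071 = 0.1100.

s ≈ 0.110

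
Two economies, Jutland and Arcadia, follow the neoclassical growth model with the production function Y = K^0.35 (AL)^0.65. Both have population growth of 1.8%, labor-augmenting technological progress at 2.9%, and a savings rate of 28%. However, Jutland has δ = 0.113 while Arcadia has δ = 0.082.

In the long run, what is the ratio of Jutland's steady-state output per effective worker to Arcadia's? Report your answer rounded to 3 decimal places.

Steady-state y* = [s/(n + g + δ)]^(α/(1−α)), so the ratio is [ (s_J/(n + g + δ)_J) / (s_A/(n + g + δ)_A) ]^0.5385.
s_J/(n + g + δ)_J = 0.28/0.160 = 1.7500; s_A/(n + g + δ)_A = 0.28/0.129 = 2.1705.
Ratio = (1.7500/2.1705)^0.5385 = 0.8063^0.5385 ≈ 0.8905

ratio ≈ 0.891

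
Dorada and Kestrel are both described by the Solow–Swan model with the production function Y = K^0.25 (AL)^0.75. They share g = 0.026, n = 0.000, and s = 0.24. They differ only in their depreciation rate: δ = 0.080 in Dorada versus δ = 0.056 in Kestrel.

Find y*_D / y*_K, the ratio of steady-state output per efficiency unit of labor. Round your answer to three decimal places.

Steady-state y* = [s/(n + g + δ)]^(α/(1−α)), so the ratio is [ (s_D/(n + g + δ)_D) / (s_K/(n + g + δ)_K) ]^0.3333.
s_D/(n + g + δ)_D = 0.24/0.106 = 2.2642; s_K/(n + g + δ)_K = 0.24/0.082 = 2.9268.
Ratio = (2.2642/2.9268)^0.3333 = 0.7736^0.3333 ≈ 0.9180

y*_D / y*_K ≈ 0.918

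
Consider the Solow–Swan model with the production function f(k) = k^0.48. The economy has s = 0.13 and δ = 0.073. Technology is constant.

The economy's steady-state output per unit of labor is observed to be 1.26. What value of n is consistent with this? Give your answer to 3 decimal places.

n ≈ 0.028

In steady state, investment equals break-even investment: s·k^α = (n + δ)·k.
Since y* = [s/(n + δ)]^(α/(1−α)), we have s/(n + δ) = (y*)^((1−α)/α) = 1.26^1.0833 = 1.2845.
Therefore n + δ = s / 1.2845 = 0.13 / 1.2845 = 0.1012, so n = 0.1012 − 0.073 = 0.0282.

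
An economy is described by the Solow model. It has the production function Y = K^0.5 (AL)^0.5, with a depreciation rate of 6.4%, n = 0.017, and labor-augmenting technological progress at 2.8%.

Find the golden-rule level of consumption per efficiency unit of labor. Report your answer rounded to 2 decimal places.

c_gold ≈ 2.29

At the golden rule, f'(k) = n + g + δ, so α·k^(α−1) = n + g + δ and k_gold = (α/(n + g + δ))^(1/(1−α)).
k_gold = (0.5/0.109)^(1/0.5) = 4.5872^2 ≈ 21.0424
c_gold = f(k_gold) − (n + g + δ)·k_gold = 4.5872 − 0.109×21.0424 ≈ 2.2936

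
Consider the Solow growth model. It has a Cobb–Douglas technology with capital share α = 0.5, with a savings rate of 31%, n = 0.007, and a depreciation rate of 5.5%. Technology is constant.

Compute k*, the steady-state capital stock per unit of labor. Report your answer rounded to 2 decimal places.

At the steady state, Δk = 0, so s·k^α = (n + δ)·k.
Dividing both sides by k: k^(1−α) = s / (n + δ).
k^0.5 = 0.31 / (0.007 + 0.055) = 0.31 / 0.062 = 5.0000
k* = 5.0000^(1/0.5) ≈ 25.0000

k* = 25.00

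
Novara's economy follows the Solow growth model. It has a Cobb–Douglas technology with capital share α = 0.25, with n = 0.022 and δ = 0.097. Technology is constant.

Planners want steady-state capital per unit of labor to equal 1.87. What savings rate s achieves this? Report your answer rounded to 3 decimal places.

s ≈ 0.190

At the steady state, Δk = 0, so s·k^α = (n + δ)·k.
So s / (n + δ) = (k*)^(1−α) = 1.87^0.75 = 1.5991.
Therefore s = 1.5991 × (n + δ) = 1.5991 × 0.119 = 0.1903.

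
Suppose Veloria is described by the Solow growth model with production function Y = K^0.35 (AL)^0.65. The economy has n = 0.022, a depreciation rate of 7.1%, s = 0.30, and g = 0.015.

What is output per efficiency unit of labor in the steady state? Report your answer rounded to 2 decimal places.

y* ≈ 1.73

Steady state requires s·f(k) = (n + g + δ)·k, i.e. s·k^α = (n + g + δ)·k.
Rearranging, k^(1−α) = s / (n + g + δ).
k^0.65 = 0.30 / (0.022 + 0.015 + 0.071) = 0.30 / 0.108 = 2.7778
k* = 2.7778^(1/0.65) ≈ 4.8152
y* = (k*)^α = 4.8152^0.35 ≈ 1.7335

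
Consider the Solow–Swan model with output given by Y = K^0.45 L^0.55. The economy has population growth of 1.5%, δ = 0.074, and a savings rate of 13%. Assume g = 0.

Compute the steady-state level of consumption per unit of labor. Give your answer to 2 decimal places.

At the steady state, Δk = 0, so s·k^α = (n + δ)·k.
Dividing both sides by k: k^(1−α) = s / (n + δ).
k^0.55 = 0.13 / (0.015 + 0.074) = 0.13 / 0.089 = 1.4607
k* = 1.4607^(1/0.55) ≈ 1.9916
y* = (k*)^α = 1.9916^0.45 ≈ 1.3635
c* = (1 − s)·y* = (1 − 0.13) × 1.3635 ≈ 1.1862

c* ≈ 1.19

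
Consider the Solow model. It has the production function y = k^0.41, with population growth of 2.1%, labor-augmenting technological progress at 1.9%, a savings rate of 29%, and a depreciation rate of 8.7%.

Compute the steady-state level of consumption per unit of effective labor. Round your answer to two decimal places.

At the steady state, Δk = 0, so s·k^α = (n + g + δ)·k.
Dividing both sides by k: k^(1−α) = s / (n + g + δ).
k^0.59 = 0.29 / (0.021 + 0.019 + 0.087) = 0.29 / 0.127 = 2.2835
k* = 2.2835^(1/0.59) ≈ 4.0532
y* = (k*)^α = 4.0532^0.41 ≈ 1.7750
c* = (1 − s)·y* = (1 − 0.29) × 1.7750 ≈ 1.2603

c* = 1.26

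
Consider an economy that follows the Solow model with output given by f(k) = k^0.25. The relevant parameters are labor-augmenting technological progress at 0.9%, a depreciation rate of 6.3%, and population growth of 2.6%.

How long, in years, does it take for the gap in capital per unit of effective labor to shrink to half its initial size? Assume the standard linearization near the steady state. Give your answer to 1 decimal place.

Near the steady state the convergence rate is λ = (1 − α)(n + g + δ).
λ = (1 − 0.25) × 0.098 = 0.75 × 0.098 = 0.0735
Half-life = ln 2 / λ = 0.6931 / 0.0735 ≈ 9.43 years

half-life ≈ 9.4 years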